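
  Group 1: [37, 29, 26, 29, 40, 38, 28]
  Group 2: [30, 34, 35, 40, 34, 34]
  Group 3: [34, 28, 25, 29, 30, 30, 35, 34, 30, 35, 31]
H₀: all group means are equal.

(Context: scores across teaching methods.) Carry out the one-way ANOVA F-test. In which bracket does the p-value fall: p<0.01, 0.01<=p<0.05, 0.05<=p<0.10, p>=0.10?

Group means [32.43, 34.50, 31.00], grand mean 32.292
SSB = Σnᵢ(x̄ᵢ−x̄)² = 47.744; SSW = ΣΣ(x−x̄ᵢ)² = 347.214
MSB = 47.744/2 = 23.8720; MSW = 347.214/21 = 16.5340
F = MSB/MSW = 1.4438
df = (2, 21)
p-value (upper-tail) = 0.25852
→ bracket: p>=0.10

p-value bracket: p>=0.10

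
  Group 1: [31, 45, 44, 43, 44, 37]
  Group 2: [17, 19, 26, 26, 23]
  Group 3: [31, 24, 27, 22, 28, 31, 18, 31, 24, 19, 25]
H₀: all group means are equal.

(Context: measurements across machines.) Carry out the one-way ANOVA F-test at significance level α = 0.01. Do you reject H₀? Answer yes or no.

Group means [40.67, 22.20, 25.45], grand mean 28.864
SSB = Σnᵢ(x̄ᵢ−x̄)² = 1185.730; SSW = ΣΣ(x−x̄ᵢ)² = 434.861
MSB = 1185.730/2 = 592.8652; MSW = 434.861/19 = 22.8874
F = MSB/MSW = 25.9036
df = (2, 19)
p-value (upper-tail) = 0.00000
At α=0.01: p < α → reject H₀

reject H₀: yes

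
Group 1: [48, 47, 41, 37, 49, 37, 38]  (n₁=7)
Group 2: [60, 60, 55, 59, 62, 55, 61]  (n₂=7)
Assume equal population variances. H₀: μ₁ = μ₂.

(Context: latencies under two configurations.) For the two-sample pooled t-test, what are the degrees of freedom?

degrees of freedom = 12

df = n₁ + n₂ − 2 = 7 + 7 − 2 = 12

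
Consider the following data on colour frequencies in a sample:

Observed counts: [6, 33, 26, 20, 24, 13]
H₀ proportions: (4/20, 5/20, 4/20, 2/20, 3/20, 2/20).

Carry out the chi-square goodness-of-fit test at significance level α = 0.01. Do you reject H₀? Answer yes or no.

reject H₀: yes

n = 122; E_i = n·p_i = [24.40, 30.50, 24.40, 12.20, 18.30, 12.20]
χ² = (6−24.40)²/24.40 + (33−30.50)²/30.50 + (26−24.40)²/24.40 + (20−12.20)²/12.20 + (24−18.30)²/18.30 + (13−12.20)²/12.20 = 21.0000
df = 5
p-value (upper-tail) = 0.00081
At α=0.01: p < α → reject H₀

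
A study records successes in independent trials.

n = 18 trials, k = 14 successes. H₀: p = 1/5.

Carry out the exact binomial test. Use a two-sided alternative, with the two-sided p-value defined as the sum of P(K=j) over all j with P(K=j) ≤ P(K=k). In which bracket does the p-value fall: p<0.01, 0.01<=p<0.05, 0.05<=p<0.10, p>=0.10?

p-value bracket: p<0.01

Exact binomial: n=18, k=14, p₀=1/5=0.2000
P(X=j) = C(n,j)·p₀^j·(1−p₀)^(n−j); p = Σ P(X=j) over j with P(X=j) ≤ P(X=14)
p-value (two-sided) = 0.00000
→ bracket: p<0.01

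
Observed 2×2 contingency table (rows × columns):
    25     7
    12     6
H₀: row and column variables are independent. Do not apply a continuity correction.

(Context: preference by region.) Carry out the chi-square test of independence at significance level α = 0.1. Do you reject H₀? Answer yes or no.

Row totals [32, 18], col totals [37, 13], n=50
χ² = (25−23.68)²/23.68 + (7−8.32)²/8.32 + (12−13.32)²/13.32 + (6−4.68)²/4.68 = 0.7861
df = 1
p-value (upper-tail) = 0.37528
At α=0.1: p ≥ α → fail to reject H₀

reject H₀: no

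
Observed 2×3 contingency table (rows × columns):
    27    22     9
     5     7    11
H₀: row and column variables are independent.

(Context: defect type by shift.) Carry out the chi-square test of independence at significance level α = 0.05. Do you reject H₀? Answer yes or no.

reject H₀: yes

Row totals [58, 23], col totals [32, 29, 20], n=81
χ² = (27−22.91)²/22.91 + (22−20.77)²/20.77 + (9−14.32)²/14.32 + (5−9.09)²/9.09 + (7−8.23)²/8.23 + (11−5.68)²/5.68 = 9.7876
df = 2
p-value (upper-tail) = 0.00749
At α=0.05: p < α → reject H₀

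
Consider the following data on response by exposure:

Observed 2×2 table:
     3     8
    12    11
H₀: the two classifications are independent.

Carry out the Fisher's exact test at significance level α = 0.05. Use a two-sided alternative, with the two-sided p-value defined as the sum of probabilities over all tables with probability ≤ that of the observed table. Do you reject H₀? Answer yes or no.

Margins: r₁=11, r₂=23, c₁=15, c₂=19, n=34
p_obs = C(11,3)·C(23,12)/C(34,15); sum pmf over tables with pmf ≤ p_obs
p-value (two-sided) = 0.27138
At α=0.05: p ≥ α → fail to reject H₀

reject H₀: no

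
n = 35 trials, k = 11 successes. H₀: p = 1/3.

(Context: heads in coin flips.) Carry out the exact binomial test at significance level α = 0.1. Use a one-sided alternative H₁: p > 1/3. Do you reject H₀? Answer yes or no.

reject H₀: no

Exact binomial: n=35, k=11, p₀=1/3=0.3333
P(X≥11) from Σ C(n,i)·p₀^i·(1−p₀)^(n−i)
p-value (one-sided, H₁ greater) = 0.65565
At α=0.1: p ≥ α → fail to reject H₀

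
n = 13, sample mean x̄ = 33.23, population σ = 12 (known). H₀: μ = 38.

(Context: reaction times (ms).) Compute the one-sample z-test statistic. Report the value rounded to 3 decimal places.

SE = σ/√n = 12/√13 = 3.3282
z = (x̄−μ₀)/SE = (33.23−38)/3.3282 = -1.4332

test statistic = -1.433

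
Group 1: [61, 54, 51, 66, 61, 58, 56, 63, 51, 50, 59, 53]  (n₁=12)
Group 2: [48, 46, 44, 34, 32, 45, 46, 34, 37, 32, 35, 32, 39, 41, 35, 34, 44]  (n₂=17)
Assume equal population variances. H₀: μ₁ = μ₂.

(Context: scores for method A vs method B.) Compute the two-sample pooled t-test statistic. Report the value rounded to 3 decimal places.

x̄₁=56.917, s₁=5.230, n₁=12
x̄₂=38.706, s₂=5.731, n₂=17
s_p² = [11·5.230² + 16·5.731²]/27 = 30.6091
SE = √(s_p²·(1/12+1/17)) = 2.0860
t = (56.917−38.706)/2.0860 = 8.7301
df = 27

test statistic = 8.730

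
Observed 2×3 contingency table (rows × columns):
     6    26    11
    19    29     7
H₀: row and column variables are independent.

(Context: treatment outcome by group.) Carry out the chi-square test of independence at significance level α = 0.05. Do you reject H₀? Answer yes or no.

Row totals [43, 55], col totals [25, 55, 18], n=98
χ² = (6−10.97)²/10.97 + (26−24.13)²/24.13 + (11−7.90)²/7.90 + (19−14.03)²/14.03 + (29−30.87)²/30.87 + (7−10.10)²/10.10 = 6.4397
df = 2
p-value (upper-tail) = 0.03996
At α=0.05: p < α → reject H₀

reject H₀: yes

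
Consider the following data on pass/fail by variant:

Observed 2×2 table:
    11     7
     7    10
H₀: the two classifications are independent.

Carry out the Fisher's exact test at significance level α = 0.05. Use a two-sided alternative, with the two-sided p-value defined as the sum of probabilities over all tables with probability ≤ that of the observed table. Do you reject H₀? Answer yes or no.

Margins: r₁=18, r₂=17, c₁=18, c₂=17, n=35
p_obs = C(18,11)·C(17,7)/C(35,18); sum pmf over tables with pmf ≤ p_obs
p-value (two-sided) = 0.31754
At α=0.05: p ≥ α → fail to reject H₀

reject H₀: no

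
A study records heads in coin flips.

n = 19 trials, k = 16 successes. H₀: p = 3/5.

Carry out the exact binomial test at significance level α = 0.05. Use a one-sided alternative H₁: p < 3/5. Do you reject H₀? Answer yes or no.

reject H₀: no

Exact binomial: n=19, k=16, p₀=3/5=0.6000
P(X≤16) from Σ C(n,i)·p₀^i·(1−p₀)^(n−i)
p-value (one-sided, H₁ less) = 0.99454
At α=0.05: p ≥ α → fail to reject H₀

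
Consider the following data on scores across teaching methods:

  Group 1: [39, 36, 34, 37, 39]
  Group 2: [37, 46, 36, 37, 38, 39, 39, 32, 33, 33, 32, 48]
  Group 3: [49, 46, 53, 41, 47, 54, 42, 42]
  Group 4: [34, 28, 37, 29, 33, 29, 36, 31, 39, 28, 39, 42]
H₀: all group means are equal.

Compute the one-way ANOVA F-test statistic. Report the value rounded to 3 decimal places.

Group means [37.00, 37.50, 46.75, 33.75], grand mean 38.216
SSB = Σnᵢ(x̄ᵢ−x̄)² = 835.520; SSW = ΣΣ(x−x̄ᵢ)² = 742.750
MSB = 835.520/3 = 278.5068; MSW = 742.750/33 = 22.5076
F = MSB/MSW = 12.3739
df = (3, 33)

test statistic = 12.374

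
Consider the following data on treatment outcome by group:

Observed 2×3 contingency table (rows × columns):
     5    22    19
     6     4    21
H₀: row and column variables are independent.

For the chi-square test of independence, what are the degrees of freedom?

df = (r−1)(c−1) = (2−1)·(3−1) = 2

degrees of freedom = 2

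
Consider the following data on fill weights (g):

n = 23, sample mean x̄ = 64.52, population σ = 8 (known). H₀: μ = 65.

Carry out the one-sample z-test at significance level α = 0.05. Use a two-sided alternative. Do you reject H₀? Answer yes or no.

SE = σ/√n = 8/√23 = 1.6681
z = (x̄−μ₀)/SE = (64.52−65)/1.6681 = -0.2877
p-value (two-sided) = 0.77354
At α=0.05: p ≥ α → fail to reject H₀

reject H₀: no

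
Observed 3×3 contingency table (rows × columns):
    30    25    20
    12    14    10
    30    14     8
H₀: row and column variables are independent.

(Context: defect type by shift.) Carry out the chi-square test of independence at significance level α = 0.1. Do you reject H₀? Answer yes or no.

Row totals [75, 36, 52], col totals [72, 53, 38], n=163
χ² = (30−33.13)²/33.13 + (25−24.39)²/24.39 + (20−17.48)²/17.48 + (12−15.90)²/15.90 + (14−11.71)²/11.71 + (10−8.39)²/8.39 + (30−22.97)²/22.97 + (14−16.91)²/16.91 + (8−12.12)²/12.12 = 6.4420
df = 4
p-value (upper-tail) = 0.16848
At α=0.1: p ≥ α → fail to reject H₀

reject H₀: no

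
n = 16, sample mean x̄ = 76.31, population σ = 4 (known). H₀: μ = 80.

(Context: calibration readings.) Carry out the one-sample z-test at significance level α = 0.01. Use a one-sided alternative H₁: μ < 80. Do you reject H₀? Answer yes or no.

SE = σ/√n = 4/√16 = 1.0000
z = (x̄−μ₀)/SE = (76.31−80)/1.0000 = -3.6900
p-value (one-sided, H₁ less) = 0.00011
At α=0.01: p < α → reject H₀

reject H₀: yes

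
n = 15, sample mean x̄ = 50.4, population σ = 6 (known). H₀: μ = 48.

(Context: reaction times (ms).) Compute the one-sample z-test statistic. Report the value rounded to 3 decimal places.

test statistic = 1.549

SE = σ/√n = 6/√15 = 1.5492
z = (x̄−μ₀)/SE = (50.4−48)/1.5492 = 1.5492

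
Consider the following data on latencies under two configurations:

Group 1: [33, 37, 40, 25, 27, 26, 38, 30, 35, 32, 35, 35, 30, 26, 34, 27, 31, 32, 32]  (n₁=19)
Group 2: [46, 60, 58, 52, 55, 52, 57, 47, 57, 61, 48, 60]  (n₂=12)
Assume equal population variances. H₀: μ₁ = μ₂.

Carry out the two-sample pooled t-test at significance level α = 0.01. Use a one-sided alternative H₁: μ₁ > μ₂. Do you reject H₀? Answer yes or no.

reject H₀: no

x̄₁=31.842, s₁=4.324, n₁=19
x̄₂=54.417, s₂=5.316, n₂=12
s_p² = [18·4.324² + 11·5.316²]/29 = 22.3256
SE = √(s_p²·(1/19+1/12)) = 1.7423
t = (31.842−54.417)/1.7423 = -12.9570
df = 29
p-value (one-sided, H₁ greater) = 1.00000
At α=0.01: p ≥ α → fail to reject H₀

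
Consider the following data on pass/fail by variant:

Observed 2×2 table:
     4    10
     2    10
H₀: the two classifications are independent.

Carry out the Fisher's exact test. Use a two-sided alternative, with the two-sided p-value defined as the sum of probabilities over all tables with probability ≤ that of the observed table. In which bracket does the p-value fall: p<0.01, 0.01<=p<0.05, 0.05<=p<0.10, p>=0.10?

p-value bracket: p>=0.10

Margins: r₁=14, r₂=12, c₁=6, c₂=20, n=26
p_obs = C(14,4)·C(12,2)/C(26,6); sum pmf over tables with pmf ≤ p_obs
p-value (two-sided) = 0.65217
→ bracket: p>=0.10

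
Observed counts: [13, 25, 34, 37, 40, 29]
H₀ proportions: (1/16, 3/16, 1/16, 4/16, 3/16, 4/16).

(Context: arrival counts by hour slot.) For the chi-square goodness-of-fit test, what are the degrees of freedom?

df = k − 1 = 6 − 1 = 5

degrees of freedom = 5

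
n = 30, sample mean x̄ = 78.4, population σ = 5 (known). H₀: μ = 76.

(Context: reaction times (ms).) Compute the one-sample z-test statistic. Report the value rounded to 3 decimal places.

SE = σ/√n = 5/√30 = 0.9129
z = (x̄−μ₀)/SE = (78.4−76)/0.9129 = 2.6291

test statistic = 2.629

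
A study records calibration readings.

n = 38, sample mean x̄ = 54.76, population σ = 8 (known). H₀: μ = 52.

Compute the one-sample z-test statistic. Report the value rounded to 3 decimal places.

test statistic = 2.127

SE = σ/√n = 8/√38 = 1.2978
z = (x̄−μ₀)/SE = (54.76−52)/1.2978 = 2.1267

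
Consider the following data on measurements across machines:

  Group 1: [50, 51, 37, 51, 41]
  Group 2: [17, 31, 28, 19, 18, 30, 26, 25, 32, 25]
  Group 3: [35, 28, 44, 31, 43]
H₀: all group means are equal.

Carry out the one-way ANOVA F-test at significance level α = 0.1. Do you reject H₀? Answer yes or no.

Group means [46.00, 25.10, 36.20], grand mean 33.100
SSB = Σnᵢ(x̄ᵢ−x̄)² = 1520.100; SSW = ΣΣ(x−x̄ᵢ)² = 643.700
MSB = 1520.100/2 = 760.0500; MSW = 643.700/17 = 37.8647
F = MSB/MSW = 20.0728
df = (2, 17)
p-value (upper-tail) = 0.00003
At α=0.1: p < α → reject H₀

reject H₀: yes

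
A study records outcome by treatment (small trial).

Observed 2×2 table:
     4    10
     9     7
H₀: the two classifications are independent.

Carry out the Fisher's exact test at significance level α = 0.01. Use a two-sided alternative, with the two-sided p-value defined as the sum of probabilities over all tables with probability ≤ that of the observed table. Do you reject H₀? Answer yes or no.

Margins: r₁=14, r₂=16, c₁=13, c₂=17, n=30
p_obs = C(14,4)·C(16,9)/C(30,13); sum pmf over tables with pmf ≤ p_obs
p-value (two-sided) = 0.15898
At α=0.01: p ≥ α → fail to reject H₀

reject H₀: no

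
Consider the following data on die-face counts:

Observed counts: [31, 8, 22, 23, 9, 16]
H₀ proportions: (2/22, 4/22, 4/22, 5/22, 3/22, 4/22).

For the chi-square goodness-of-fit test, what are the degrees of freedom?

degrees of freedom = 5

df = k − 1 = 6 − 1 = 5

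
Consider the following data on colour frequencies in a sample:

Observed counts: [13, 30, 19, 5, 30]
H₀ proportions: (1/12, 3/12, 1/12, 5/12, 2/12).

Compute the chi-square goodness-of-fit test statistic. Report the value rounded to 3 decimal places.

test statistic = 61.969

n = 97; E_i = n·p_i = [8.08, 24.25, 8.08, 40.42, 16.17]
χ² = (13−8.08)²/8.08 + (30−24.25)²/24.25 + (19−8.08)²/8.08 + (5−40.42)²/40.42 + (30−16.17)²/16.17 = 61.9691
df = 4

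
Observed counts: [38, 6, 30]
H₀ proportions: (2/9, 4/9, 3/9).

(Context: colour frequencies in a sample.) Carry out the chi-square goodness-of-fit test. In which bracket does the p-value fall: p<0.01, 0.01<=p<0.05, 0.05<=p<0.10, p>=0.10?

n = 74; E_i = n·p_i = [16.44, 32.89, 24.67]
χ² = (38−16.44)²/16.44 + (6−32.89)²/32.89 + (30−24.67)²/24.67 = 51.3919
df = 2
p-value (upper-tail) = 0.00000
→ bracket: p<0.01

p-value bracket: p<0.01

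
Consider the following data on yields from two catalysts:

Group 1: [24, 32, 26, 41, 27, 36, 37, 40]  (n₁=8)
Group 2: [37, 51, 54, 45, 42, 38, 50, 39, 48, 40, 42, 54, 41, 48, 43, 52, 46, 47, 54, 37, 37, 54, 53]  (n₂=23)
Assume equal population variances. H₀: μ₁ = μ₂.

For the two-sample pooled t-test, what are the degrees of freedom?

df = n₁ + n₂ − 2 = 8 + 23 − 2 = 29

degrees of freedom = 29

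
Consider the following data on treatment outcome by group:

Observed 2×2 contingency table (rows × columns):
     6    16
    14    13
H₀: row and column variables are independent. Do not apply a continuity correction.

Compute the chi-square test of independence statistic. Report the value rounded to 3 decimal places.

Row totals [22, 27], col totals [20, 29], n=49
χ² = (6−8.98)²/8.98 + (16−13.02)²/13.02 + (14−11.02)²/11.02 + (13−15.98)²/15.98 = 3.0317
df = 1

test statistic = 3.032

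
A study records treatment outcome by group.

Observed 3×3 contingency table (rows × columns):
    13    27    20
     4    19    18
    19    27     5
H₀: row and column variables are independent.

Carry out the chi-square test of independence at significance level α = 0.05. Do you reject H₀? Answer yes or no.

reject H₀: yes

Row totals [60, 41, 51], col totals [36, 73, 43], n=152
χ² = (13−14.21)²/14.21 + (27−28.82)²/28.82 + (20−16.97)²/16.97 + (4−9.71)²/9.71 + (19−19.69)²/19.69 + (18−11.60)²/11.60 + (19−12.08)²/12.08 + (27−24.49)²/24.49 + (5−14.43)²/14.43 = 18.0550
df = 4
p-value (upper-tail) = 0.00120
At α=0.05: p < α → reject H₀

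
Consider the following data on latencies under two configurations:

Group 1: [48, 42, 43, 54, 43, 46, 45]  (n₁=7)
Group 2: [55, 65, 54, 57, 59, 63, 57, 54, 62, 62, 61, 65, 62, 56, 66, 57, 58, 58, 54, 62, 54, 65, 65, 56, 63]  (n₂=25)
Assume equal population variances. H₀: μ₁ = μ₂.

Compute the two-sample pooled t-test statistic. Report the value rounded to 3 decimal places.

x̄₁=45.857, s₁=4.140, n₁=7
x̄₂=59.600, s₂=4.103, n₂=25
s_p² = [6·4.140² + 24·4.103²]/30 = 16.8952
SE = √(s_p²·(1/7+1/25)) = 1.7577
t = (45.857−59.600)/1.7577 = -7.8188
df = 30

test statistic = -7.819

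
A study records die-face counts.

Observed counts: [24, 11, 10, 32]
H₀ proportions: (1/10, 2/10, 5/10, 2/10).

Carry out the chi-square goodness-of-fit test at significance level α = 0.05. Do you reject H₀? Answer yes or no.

reject H₀: yes

n = 77; E_i = n·p_i = [7.70, 15.40, 38.50, 15.40]
χ² = (24−7.70)²/7.70 + (11−15.40)²/15.40 + (10−38.50)²/38.50 + (32−15.40)²/15.40 = 74.7532
df = 3
p-value (upper-tail) = 0.00000
At α=0.05: p < α → reject H₀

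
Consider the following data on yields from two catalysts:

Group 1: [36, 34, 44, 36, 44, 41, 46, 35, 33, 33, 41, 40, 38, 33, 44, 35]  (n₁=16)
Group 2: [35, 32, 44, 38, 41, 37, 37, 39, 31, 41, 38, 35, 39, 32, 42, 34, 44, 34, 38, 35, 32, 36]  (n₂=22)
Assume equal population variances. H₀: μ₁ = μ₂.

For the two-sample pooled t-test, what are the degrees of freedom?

df = n₁ + n₂ − 2 = 16 + 22 − 2 = 36

degrees of freedom = 36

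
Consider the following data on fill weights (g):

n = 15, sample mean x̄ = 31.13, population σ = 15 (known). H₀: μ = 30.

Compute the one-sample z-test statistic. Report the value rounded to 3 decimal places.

SE = σ/√n = 15/√15 = 3.8730
z = (x̄−μ₀)/SE = (31.13−30)/3.8730 = 0.2918

test statistic = 0.292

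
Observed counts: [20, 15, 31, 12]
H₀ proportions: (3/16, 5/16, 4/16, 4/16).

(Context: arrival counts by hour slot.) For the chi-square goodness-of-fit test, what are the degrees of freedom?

degrees of freedom = 3

df = k − 1 = 4 − 1 = 3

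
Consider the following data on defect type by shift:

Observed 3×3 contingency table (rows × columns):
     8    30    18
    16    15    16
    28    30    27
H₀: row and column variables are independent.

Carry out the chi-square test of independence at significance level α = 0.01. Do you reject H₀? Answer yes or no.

Row totals [56, 47, 85], col totals [52, 75, 61], n=188
χ² = (8−15.49)²/15.49 + (30−22.34)²/22.34 + (18−18.17)²/18.17 + (16−13.00)²/13.00 + (15−18.75)²/18.75 + (16−15.25)²/15.25 + (28−23.51)²/23.51 + (30−33.91)²/33.91 + (27−27.58)²/27.58 = 9.0483
df = 4
p-value (upper-tail) = 0.05990
At α=0.01: p ≥ α → fail to reject H₀

reject H₀: no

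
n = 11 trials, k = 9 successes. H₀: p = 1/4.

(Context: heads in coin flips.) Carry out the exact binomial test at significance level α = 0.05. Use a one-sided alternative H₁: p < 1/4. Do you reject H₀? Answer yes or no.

reject H₀: no

Exact binomial: n=11, k=9, p₀=1/4=0.2500
P(X≤9) from Σ C(n,i)·p₀^i·(1−p₀)^(n−i)
p-value (one-sided, H₁ less) = 0.99999
At α=0.05: p ≥ α → fail to reject H₀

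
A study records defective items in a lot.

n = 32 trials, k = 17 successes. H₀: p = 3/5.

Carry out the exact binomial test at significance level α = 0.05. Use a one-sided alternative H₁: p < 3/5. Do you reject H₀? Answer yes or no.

reject H₀: no

Exact binomial: n=32, k=17, p₀=3/5=0.6000
P(X≤17) from Σ C(n,i)·p₀^i·(1−p₀)^(n−i)
p-value (one-sided, H₁ less) = 0.26762
At α=0.05: p ≥ α → fail to reject H₀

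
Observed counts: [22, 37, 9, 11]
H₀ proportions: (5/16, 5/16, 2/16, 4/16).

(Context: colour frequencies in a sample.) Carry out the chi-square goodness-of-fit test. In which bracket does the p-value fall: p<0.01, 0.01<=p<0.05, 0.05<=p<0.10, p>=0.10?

n = 79; E_i = n·p_i = [24.69, 24.69, 9.88, 19.75]
χ² = (22−24.69)²/24.69 + (37−24.69)²/24.69 + (9−9.88)²/9.88 + (11−19.75)²/19.75 = 10.3873
df = 3
p-value (upper-tail) = 0.01554
→ bracket: 0.01<=p<0.05

p-value bracket: 0.01<=p<0.05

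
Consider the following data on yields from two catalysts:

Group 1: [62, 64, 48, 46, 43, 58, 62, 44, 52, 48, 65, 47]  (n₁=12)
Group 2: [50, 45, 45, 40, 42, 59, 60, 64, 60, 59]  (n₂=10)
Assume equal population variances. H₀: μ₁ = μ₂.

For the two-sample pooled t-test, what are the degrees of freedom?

degrees of freedom = 20

df = n₁ + n₂ − 2 = 12 + 10 − 2 = 20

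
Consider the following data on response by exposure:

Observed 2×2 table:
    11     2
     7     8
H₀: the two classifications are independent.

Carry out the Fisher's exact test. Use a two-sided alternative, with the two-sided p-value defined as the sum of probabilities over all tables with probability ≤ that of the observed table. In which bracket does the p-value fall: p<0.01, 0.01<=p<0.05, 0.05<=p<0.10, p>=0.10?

p-value bracket: 0.05<=p<0.10

Margins: r₁=13, r₂=15, c₁=18, c₂=10, n=28
p_obs = C(13,11)·C(15,7)/C(28,18); sum pmf over tables with pmf ≤ p_obs
p-value (two-sided) = 0.05457
→ bracket: 0.05<=p<0.10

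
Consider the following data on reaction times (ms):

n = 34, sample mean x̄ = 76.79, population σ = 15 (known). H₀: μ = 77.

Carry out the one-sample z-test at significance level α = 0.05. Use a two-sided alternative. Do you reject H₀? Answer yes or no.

reject H₀: no

SE = σ/√n = 15/√34 = 2.5725
z = (x̄−μ₀)/SE = (76.79−77)/2.5725 = -0.0816
p-value (two-sided) = 0.93494
At α=0.05: p ≥ α → fail to reject H₀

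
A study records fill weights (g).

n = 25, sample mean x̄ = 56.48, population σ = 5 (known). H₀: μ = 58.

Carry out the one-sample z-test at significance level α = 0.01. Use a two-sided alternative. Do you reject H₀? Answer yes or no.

SE = σ/√n = 5/√25 = 1.0000
z = (x̄−μ₀)/SE = (56.48−58)/1.0000 = -1.5200
p-value (two-sided) = 0.12851
At α=0.01: p ≥ α → fail to reject H₀

reject H₀: no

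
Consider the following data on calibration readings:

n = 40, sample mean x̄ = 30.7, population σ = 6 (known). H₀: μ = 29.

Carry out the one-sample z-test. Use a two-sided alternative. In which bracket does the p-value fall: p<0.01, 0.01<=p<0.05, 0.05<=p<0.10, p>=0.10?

SE = σ/√n = 6/√40 = 0.9487
z = (x̄−μ₀)/SE = (30.7−29)/0.9487 = 1.7920
p-value (two-sided) = 0.07314
→ bracket: 0.05<=p<0.10

p-value bracket: 0.05<=p<0.10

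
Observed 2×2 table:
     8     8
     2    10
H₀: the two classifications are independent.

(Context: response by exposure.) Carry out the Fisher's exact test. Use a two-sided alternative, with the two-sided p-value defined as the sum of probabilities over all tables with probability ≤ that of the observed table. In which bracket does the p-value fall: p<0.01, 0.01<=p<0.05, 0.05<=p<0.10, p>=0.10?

p-value bracket: p>=0.10

Margins: r₁=16, r₂=12, c₁=10, c₂=18, n=28
p_obs = C(16,8)·C(12,2)/C(28,10); sum pmf over tables with pmf ≤ p_obs
p-value (two-sided) = 0.11439
→ bracket: p>=0.10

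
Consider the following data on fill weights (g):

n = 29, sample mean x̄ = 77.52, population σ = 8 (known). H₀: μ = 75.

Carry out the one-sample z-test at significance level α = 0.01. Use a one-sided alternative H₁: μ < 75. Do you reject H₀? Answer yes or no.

reject H₀: no

SE = σ/√n = 8/√29 = 1.4856
z = (x̄−μ₀)/SE = (77.52−75)/1.4856 = 1.6963
p-value (one-sided, H₁ less) = 0.95509
At α=0.01: p ≥ α → fail to reject H₀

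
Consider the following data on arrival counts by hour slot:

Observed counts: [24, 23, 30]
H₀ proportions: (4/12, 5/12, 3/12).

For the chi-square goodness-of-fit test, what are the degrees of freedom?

df = k − 1 = 3 − 1 = 2

degrees of freedom = 2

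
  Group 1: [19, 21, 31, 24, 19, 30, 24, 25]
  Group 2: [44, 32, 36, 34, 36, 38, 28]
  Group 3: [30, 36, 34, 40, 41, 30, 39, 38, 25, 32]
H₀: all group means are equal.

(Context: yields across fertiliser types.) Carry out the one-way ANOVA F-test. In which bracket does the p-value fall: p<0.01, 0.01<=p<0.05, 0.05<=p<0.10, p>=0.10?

Group means [24.12, 35.43, 34.50], grand mean 31.440
SSB = Σnᵢ(x̄ᵢ−x̄)² = 633.071; SSW = ΣΣ(x−x̄ᵢ)² = 539.089
MSB = 633.071/2 = 316.5354; MSW = 539.089/22 = 24.5041
F = MSB/MSW = 12.9177
df = (2, 22)
p-value (upper-tail) = 0.00019
→ bracket: p<0.01

p-value bracket: p<0.01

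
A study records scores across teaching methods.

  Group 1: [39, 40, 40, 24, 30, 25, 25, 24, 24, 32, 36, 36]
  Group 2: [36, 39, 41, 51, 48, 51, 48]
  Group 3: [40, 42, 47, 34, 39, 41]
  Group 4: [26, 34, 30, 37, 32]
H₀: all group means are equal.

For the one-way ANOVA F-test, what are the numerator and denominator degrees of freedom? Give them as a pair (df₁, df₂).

k = 4 groups, N = 30 total
df = (k−1, N−k) = (4−1, 30−4) = (3, 26)

degrees of freedom = [3, 26]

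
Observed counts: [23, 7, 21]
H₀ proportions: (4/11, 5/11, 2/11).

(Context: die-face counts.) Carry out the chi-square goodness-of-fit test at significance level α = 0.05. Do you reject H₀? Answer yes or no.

reject H₀: yes

n = 51; E_i = n·p_i = [18.55, 23.18, 9.27]
χ² = (23−18.55)²/18.55 + (7−23.18)²/23.18 + (21−9.27)²/9.27 = 27.1971
df = 2
p-value (upper-tail) = 0.00000
At α=0.05: p < α → reject H₀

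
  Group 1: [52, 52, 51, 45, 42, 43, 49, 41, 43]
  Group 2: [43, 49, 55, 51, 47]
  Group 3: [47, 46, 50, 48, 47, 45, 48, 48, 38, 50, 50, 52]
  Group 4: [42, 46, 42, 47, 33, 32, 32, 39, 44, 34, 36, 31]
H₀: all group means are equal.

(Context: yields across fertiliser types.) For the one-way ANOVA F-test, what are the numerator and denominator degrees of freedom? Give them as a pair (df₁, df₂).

degrees of freedom = [3, 34]

k = 4 groups, N = 38 total
df = (k−1, N−k) = (4−1, 38−4) = (3, 34)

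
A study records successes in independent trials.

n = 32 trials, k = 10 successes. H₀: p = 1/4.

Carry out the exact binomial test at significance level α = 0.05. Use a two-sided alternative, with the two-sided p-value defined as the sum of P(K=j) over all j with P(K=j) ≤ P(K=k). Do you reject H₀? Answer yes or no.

Exact binomial: n=32, k=10, p₀=1/4=0.2500
P(X=j) = C(n,j)·p₀^j·(1−p₀)^(n−j); p = Σ P(X=j) over j with P(X=j) ≤ P(X=10)
p-value (two-sided) = 0.41634
At α=0.05: p ≥ α → fail to reject H₀

reject H₀: no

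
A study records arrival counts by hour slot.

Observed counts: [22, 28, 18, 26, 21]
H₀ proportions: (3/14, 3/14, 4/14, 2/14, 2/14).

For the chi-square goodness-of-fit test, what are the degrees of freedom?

degrees of freedom = 4

df = k − 1 = 5 − 1 = 4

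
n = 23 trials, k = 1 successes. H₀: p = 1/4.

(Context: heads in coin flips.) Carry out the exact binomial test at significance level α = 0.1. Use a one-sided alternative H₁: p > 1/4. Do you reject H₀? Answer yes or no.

Exact binomial: n=23, k=1, p₀=1/4=0.2500
P(X≥1) from Σ C(n,i)·p₀^i·(1−p₀)^(n−i)
p-value (one-sided, H₁ greater) = 0.99866
At α=0.1: p ≥ α → fail to reject H₀

reject H₀: no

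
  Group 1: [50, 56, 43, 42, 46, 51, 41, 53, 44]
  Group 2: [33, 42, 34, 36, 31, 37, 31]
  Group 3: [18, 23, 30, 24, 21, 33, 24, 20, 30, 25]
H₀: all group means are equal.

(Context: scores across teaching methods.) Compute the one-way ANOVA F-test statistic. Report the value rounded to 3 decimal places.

Group means [47.33, 34.86, 24.80], grand mean 35.308
SSB = Σnᵢ(x̄ᵢ−x̄)² = 2407.081; SSW = ΣΣ(x−x̄ᵢ)² = 528.457
MSB = 2407.081/2 = 1203.5407; MSW = 528.457/23 = 22.9764
F = MSB/MSW = 52.3816
df = (2, 23)

test statistic = 52.382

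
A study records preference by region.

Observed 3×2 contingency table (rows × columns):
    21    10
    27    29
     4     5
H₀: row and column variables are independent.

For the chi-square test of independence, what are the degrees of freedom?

degrees of freedom = 2

df = (r−1)(c−1) = (3−1)·(2−1) = 2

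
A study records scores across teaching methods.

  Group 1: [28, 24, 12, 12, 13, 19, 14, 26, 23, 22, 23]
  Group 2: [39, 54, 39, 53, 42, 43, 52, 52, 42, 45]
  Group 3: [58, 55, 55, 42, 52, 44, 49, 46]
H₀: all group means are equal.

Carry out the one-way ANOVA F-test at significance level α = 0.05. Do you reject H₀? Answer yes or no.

reject H₀: yes

Group means [19.64, 46.10, 50.12], grand mean 37.172
SSB = Σnᵢ(x̄ᵢ−x̄)² = 5521.817; SSW = ΣΣ(x−x̄ᵢ)² = 910.320
MSB = 5521.817/2 = 2760.9087; MSW = 910.320/26 = 35.0123
F = MSB/MSW = 78.8553
df = (2, 26)
p-value (upper-tail) = 0.00000
At α=0.05: p < α → reject H₀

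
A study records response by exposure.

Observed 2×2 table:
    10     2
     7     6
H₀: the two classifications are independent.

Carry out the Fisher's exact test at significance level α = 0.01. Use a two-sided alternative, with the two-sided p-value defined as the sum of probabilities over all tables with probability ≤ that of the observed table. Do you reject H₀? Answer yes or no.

reject H₀: no

Margins: r₁=12, r₂=13, c₁=17, c₂=8, n=25
p_obs = C(12,10)·C(13,7)/C(25,17); sum pmf over tables with pmf ≤ p_obs
p-value (two-sided) = 0.20156
At α=0.01: p ≥ α → fail to reject H₀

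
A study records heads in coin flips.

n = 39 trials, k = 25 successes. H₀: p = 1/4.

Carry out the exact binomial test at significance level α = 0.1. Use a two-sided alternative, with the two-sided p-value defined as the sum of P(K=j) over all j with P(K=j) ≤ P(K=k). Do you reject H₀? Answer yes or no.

reject H₀: yes

Exact binomial: n=39, k=25, p₀=1/4=0.2500
P(X=j) = C(n,j)·p₀^j·(1−p₀)^(n−j); p = Σ P(X=j) over j with P(X=j) ≤ P(X=25)
p-value (two-sided) = 0.00000
At α=0.1: p < α → reject H₀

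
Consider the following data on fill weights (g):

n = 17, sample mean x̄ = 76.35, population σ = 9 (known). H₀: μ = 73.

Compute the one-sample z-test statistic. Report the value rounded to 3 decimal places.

SE = σ/√n = 9/√17 = 2.1828
z = (x̄−μ₀)/SE = (76.35−73)/2.1828 = 1.5347

test statistic = 1.535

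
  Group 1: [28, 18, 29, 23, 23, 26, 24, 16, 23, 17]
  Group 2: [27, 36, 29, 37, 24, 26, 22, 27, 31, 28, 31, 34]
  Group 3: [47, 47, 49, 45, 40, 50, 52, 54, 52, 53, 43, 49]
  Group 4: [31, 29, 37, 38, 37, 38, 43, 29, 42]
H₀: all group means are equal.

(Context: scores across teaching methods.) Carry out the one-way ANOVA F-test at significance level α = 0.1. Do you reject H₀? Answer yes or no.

Group means [22.70, 29.33, 48.42, 36.00], grand mean 34.512
SSB = Σnᵢ(x̄ᵢ−x̄)² = 4057.061; SSW = ΣΣ(x−x̄ᵢ)² = 831.683
MSB = 4057.061/3 = 1352.3536; MSW = 831.683/39 = 21.3252
F = MSB/MSW = 63.4157
df = (3, 39)
p-value (upper-tail) = 0.00000
At α=0.1: p < α → reject H₀

reject H₀: yes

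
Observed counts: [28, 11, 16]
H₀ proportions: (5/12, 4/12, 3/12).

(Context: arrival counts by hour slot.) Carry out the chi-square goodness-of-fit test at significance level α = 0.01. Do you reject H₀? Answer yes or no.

reject H₀: no

n = 55; E_i = n·p_i = [22.92, 18.33, 13.75]
χ² = (28−22.92)²/22.92 + (11−18.33)²/18.33 + (16−13.75)²/13.75 = 4.4291
df = 2
p-value (upper-tail) = 0.10920
At α=0.01: p ≥ α → fail to reject H₀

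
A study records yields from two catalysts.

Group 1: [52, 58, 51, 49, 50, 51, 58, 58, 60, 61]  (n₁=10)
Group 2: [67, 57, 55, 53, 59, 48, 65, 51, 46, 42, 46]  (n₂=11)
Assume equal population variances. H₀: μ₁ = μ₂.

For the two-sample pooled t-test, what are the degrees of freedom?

df = n₁ + n₂ − 2 = 10 + 11 − 2 = 19

degrees of freedom = 19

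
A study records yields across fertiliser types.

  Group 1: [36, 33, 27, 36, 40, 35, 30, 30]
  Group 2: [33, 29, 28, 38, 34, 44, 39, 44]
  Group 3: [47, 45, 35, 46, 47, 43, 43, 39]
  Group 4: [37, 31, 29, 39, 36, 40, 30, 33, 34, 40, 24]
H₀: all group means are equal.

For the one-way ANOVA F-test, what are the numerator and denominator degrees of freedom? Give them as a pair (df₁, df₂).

k = 4 groups, N = 35 total
df = (k−1, N−k) = (4−1, 35−4) = (3, 31)

degrees of freedom = [3, 31]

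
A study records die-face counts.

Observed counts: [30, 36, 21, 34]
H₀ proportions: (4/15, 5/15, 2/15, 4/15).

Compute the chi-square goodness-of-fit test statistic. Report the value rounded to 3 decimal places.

test statistic = 2.186

n = 121; E_i = n·p_i = [32.27, 40.33, 16.13, 32.27]
χ² = (30−32.27)²/32.27 + (36−40.33)²/40.33 + (21−16.13)²/16.13 + (34−32.27)²/32.27 = 2.1860
df = 3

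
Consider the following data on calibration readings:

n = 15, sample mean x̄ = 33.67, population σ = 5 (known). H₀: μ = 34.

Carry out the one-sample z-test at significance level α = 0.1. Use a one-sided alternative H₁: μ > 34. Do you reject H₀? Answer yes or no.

SE = σ/√n = 5/√15 = 1.2910
z = (x̄−μ₀)/SE = (33.67−34)/1.2910 = -0.2556
p-value (one-sided, H₁ greater) = 0.60088
At α=0.1: p ≥ α → fail to reject H₀

reject H₀: no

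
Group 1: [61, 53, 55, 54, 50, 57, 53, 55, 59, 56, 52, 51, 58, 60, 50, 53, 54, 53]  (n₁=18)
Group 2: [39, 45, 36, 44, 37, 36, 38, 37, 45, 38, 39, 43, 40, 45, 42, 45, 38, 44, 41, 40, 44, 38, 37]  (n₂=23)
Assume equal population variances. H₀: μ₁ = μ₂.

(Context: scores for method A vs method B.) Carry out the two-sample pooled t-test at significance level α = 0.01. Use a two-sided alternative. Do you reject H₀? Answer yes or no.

x̄₁=54.667, s₁=3.272, n₁=18
x̄₂=40.478, s₂=3.260, n₂=23
s_p² = [17·3.272² + 22·3.260²]/39 = 10.6600
SE = √(s_p²·(1/18+1/23)) = 1.0275
t = (54.667−40.478)/1.0275 = 13.8090
df = 39
p-value (two-sided) = 0.00000
At α=0.01: p < α → reject H₀

reject H₀: yes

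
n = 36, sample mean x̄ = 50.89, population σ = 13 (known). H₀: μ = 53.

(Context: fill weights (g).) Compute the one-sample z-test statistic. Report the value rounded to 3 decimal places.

test statistic = -0.974

SE = σ/√n = 13/√36 = 2.1667
z = (x̄−μ₀)/SE = (50.89−53)/2.1667 = -0.9738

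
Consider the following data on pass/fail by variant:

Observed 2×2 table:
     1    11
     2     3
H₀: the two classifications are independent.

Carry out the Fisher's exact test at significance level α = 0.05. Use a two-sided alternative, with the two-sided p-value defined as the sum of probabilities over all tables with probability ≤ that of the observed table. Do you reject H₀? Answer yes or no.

reject H₀: no

Margins: r₁=12, r₂=5, c₁=3, c₂=14, n=17
p_obs = C(12,1)·C(5,2)/C(17,3); sum pmf over tables with pmf ≤ p_obs
p-value (two-sided) = 0.19118
At α=0.05: p ≥ α → fail to reject H₀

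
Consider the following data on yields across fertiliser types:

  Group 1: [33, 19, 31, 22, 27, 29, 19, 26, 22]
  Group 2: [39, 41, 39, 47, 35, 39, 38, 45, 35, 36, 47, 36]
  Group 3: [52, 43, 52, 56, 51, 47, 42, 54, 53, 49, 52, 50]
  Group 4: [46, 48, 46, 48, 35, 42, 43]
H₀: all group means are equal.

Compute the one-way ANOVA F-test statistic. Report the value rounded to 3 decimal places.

test statistic = 52.562

Group means [25.33, 39.75, 50.08, 44.00], grand mean 40.350
SSB = Σnᵢ(x̄ᵢ−x̄)² = 3263.933; SSW = ΣΣ(x−x̄ᵢ)² = 745.167
MSB = 3263.933/3 = 1087.9778; MSW = 745.167/36 = 20.6991
F = MSB/MSW = 52.5617
df = (3, 36)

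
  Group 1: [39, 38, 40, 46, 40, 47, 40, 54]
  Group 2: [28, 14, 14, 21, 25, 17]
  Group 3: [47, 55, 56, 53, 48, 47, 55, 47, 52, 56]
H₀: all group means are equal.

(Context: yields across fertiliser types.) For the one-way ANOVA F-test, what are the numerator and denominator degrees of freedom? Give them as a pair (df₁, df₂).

degrees of freedom = [2, 21]

k = 3 groups, N = 24 total
df = (k−1, N−k) = (3−1, 24−3) = (2, 21)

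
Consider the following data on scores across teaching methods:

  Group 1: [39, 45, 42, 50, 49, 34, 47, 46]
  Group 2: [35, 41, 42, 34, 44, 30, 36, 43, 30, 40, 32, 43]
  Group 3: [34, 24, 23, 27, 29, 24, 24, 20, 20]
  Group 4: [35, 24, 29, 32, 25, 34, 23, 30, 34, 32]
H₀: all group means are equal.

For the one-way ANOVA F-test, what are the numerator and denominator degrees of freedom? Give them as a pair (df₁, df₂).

degrees of freedom = [3, 35]

k = 4 groups, N = 39 total
df = (k−1, N−k) = (4−1, 39−4) = (3, 35)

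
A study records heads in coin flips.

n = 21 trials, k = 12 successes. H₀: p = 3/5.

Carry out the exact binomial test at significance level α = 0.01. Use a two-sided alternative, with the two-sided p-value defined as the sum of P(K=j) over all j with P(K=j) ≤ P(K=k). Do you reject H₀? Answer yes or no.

Exact binomial: n=21, k=12, p₀=3/5=0.6000
P(X=j) = C(n,j)·p₀^j·(1−p₀)^(n−j); p = Σ P(X=j) over j with P(X=j) ≤ P(X=12)
p-value (two-sided) = 0.82582
At α=0.01: p ≥ α → fail to reject H₀

reject H₀: no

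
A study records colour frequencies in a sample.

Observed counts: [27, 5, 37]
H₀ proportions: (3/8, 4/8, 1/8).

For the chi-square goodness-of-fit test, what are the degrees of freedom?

degrees of freedom = 2

df = k − 1 = 3 − 1 = 2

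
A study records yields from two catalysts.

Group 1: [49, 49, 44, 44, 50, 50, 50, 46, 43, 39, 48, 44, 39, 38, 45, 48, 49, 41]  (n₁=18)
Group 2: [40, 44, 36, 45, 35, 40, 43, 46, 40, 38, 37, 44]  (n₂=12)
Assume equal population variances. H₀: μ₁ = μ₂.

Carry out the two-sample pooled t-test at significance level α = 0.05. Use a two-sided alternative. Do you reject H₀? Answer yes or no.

reject H₀: yes

x̄₁=45.333, s₁=4.087, n₁=18
x̄₂=40.667, s₂=3.701, n₂=12
s_p² = [17·4.087² + 11·3.701²]/28 = 15.5238
SE = √(s_p²·(1/18+1/12)) = 1.4684
t = (45.333−40.667)/1.4684 = 3.1781
df = 28
p-value (two-sided) = 0.00360
At α=0.05: p < α → reject H₀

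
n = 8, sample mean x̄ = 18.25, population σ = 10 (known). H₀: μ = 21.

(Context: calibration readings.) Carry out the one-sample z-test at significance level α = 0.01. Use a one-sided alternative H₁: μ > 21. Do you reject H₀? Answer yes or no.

reject H₀: no

SE = σ/√n = 10/√8 = 3.5355
z = (x̄−μ₀)/SE = (18.25−21)/3.5355 = -0.7778
p-value (one-sided, H₁ greater) = 0.78166
At α=0.01: p ≥ α → fail to reject H₀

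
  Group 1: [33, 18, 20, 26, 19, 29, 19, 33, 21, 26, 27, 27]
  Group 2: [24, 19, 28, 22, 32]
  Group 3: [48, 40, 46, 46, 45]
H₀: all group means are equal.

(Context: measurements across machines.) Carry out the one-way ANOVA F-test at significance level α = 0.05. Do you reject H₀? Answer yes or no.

Group means [24.83, 25.00, 45.00], grand mean 29.455
SSB = Σnᵢ(x̄ᵢ−x̄)² = 1563.788; SSW = ΣΣ(x−x̄ᵢ)² = 455.667
MSB = 1563.788/2 = 781.8939; MSW = 455.667/19 = 23.9825
F = MSB/MSW = 32.6027
df = (2, 19)
p-value (upper-tail) = 0.00000
At α=0.05: p < α → reject H₀

reject H₀: yes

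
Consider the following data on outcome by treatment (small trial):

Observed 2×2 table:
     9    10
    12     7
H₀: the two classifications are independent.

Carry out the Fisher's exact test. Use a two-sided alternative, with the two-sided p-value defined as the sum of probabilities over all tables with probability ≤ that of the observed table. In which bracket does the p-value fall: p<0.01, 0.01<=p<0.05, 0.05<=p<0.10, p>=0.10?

Margins: r₁=19, r₂=19, c₁=21, c₂=17, n=38
p_obs = C(19,9)·C(19,12)/C(38,21); sum pmf over tables with pmf ≤ p_obs
p-value (two-sided) = 0.51481
→ bracket: p>=0.10

p-value bracket: p>=0.10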